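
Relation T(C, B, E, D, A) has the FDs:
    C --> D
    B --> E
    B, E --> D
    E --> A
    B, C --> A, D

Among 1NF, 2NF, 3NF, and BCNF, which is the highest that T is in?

Candidate key: {B, C}. Prime attributes: {B, C}.
For C --> D we have {C}⁺ = {C, D}; {C} is not a superkey, so BCNF fails.
C --> D determines the non-prime attribute {D} from a non-superkey — 3NF is violated.
Since {B} ⊂ {B, C} and {B}⁺ ⊇ {A, D, E} with {A, D, E} non-prime, there is a partial dependency; 2NF fails.

1NF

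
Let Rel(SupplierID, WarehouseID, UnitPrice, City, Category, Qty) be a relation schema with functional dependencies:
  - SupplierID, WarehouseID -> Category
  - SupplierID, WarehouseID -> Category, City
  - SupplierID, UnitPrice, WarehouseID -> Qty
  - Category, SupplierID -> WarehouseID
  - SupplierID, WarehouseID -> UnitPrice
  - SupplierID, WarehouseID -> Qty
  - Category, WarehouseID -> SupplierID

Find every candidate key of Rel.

{Category, SupplierID}, {Category, WarehouseID}, {SupplierID, WarehouseID}

{Category, SupplierID}⁺ = {Category, City, Qty, SupplierID, UnitPrice, WarehouseID}, which is every attribute, so {Category, SupplierID} is a candidate key.
{Category, WarehouseID}⁺ = {Category, City, Qty, SupplierID, UnitPrice, WarehouseID}, which is every attribute, so {Category, WarehouseID} is a candidate key.
{SupplierID, WarehouseID}⁺ = {Category, City, Qty, SupplierID, UnitPrice, WarehouseID}, which is every attribute, so {SupplierID, WarehouseID} is a candidate key.
No proper subset of any of these is a key, and no other minimal superkey exists.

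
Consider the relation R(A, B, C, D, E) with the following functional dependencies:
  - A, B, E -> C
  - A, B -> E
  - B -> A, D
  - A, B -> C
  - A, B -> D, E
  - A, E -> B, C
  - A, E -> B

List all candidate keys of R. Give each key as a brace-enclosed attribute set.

{A, E}, {B}

Closure of {B} is {A, B, C, D, E}, the whole schema; {B} is a candidate key.
Closure of {A, E} is {A, B, C, D, E}, the whole schema; {A, E} is a candidate key.
Any other superkey properly contains one of these, so there are no further candidate keys.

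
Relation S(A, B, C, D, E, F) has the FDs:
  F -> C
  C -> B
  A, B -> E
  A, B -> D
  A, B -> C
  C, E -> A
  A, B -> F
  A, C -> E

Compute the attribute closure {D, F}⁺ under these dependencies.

Start with {D, F}.
F -> C applies; add {C} → now {C, D, F}.
C -> B applies; add {B} → now {B, C, D, F}.
No further FD applies.

{B, C, D, F}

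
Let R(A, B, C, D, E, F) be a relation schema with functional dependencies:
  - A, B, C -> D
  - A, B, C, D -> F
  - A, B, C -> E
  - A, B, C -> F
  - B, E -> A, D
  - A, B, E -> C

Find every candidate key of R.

{A, B, C}, {B, E}

No FD produces {B}, so it must be in every candidate key.
Closure of {B, E} is {A, B, C, D, E, F}, the whole schema; {B, E} is a candidate key.
Closure of {A, B, C} is {A, B, C, D, E, F}, the whole schema; {A, B, C} is a candidate key.
These are minimal and exhaustive — every other superkey contains one of them.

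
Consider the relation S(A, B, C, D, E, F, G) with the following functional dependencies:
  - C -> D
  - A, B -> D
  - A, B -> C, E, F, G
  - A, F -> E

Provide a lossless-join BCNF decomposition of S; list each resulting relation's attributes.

Candidate key of the original relation: {A, B}.
{A, B, C, D, E, F, G}: {C} determines {C, D} here but is not a superkey — split on C -> D, giving {C, D} and {A, B, C, E, F, G}.
{C, D} is in BCNF.
{A, B, C, E, F, G}: {A, F} determines {A, E, F} here but is not a superkey — split on A, F -> E, giving {A, E, F} and {A, B, C, F, G}.
{A, E, F} is in BCNF.
{A, B, C, F, G} is in BCNF.

{A, B, C, F, G}; {A, E, F}; {C, D}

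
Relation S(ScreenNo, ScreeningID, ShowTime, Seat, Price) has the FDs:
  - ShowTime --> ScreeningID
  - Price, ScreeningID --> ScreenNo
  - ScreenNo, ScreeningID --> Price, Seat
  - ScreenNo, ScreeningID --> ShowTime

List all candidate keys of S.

{Price, ScreeningID}, {Price, ShowTime}, {ScreenNo, ScreeningID}, {ScreenNo, ShowTime}

{Price, ScreeningID} is a candidate key since {Price, ScreeningID}⁺ = {Price, ScreenNo, ScreeningID, Seat, ShowTime} covers every attribute.
{Price, ShowTime} is a candidate key since {Price, ShowTime}⁺ = {Price, ScreenNo, ScreeningID, Seat, ShowTime} covers every attribute.
{ScreenNo, ScreeningID} is a candidate key since {ScreenNo, ScreeningID}⁺ = {Price, ScreenNo, ScreeningID, Seat, ShowTime} covers every attribute.
{ScreenNo, ShowTime} is a candidate key since {ScreenNo, ShowTime}⁺ = {Price, ScreenNo, ScreeningID, Seat, ShowTime} covers every attribute.
These are minimal and exhaustive — every other superkey contains one of them.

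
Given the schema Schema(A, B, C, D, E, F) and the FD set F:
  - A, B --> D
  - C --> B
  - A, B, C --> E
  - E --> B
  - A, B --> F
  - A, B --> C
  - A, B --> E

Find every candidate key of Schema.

{A, B}, {A, C}, {A, E}

{A} never appears on the right of any FD, so every key must include it.
{A, B} is a candidate key since {A, B}⁺ = {A, B, C, D, E, F} covers every attribute.
{A, C} is a candidate key since {A, C}⁺ = {A, B, C, D, E, F} covers every attribute.
{A, E} is a candidate key since {A, E}⁺ = {A, B, C, D, E, F} covers every attribute.
These are minimal and exhaustive — every other superkey contains one of them.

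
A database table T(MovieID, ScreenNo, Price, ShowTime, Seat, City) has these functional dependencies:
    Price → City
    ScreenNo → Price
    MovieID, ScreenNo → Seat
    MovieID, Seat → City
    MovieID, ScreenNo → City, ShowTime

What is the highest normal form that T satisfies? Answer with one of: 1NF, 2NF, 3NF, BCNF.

1NF

Candidate key: {MovieID, ScreenNo}. Prime attributes: {MovieID, ScreenNo}.
For Price → City we have {Price}⁺ = {City, Price}; {Price} is not a superkey, so BCNF fails.
Because {City} is non-prime and the left side of Price → City is not a superkey, the relation is not in 3NF.
{ScreenNo} is a proper subset of the key {MovieID, ScreenNo}, and {ScreenNo}⁺ contains the non-prime attributes {City, Price} — a partial dependency, so 2NF is violated.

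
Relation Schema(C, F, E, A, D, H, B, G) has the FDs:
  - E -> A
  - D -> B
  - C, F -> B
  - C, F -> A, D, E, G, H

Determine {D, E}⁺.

{A, B, D, E}

Start with {D, E}.
E -> A applies; add {A} → now {A, D, E}.
D -> B applies; add {B} → now {A, B, D, E}.
No further FD applies.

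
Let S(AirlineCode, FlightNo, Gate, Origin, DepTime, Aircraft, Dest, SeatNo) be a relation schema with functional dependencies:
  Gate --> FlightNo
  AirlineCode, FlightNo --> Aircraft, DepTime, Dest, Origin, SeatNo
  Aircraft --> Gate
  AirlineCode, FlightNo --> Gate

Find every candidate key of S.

No FD produces {AirlineCode}, so it must be in every candidate key.
{Aircraft, AirlineCode}⁺ = {Aircraft, AirlineCode, DepTime, Dest, FlightNo, Gate, Origin, SeatNo} — all of the relation — so {Aircraft, AirlineCode} is a candidate key.
{AirlineCode, FlightNo}⁺ = {Aircraft, AirlineCode, DepTime, Dest, FlightNo, Gate, Origin, SeatNo} — all of the relation — so {AirlineCode, FlightNo} is a candidate key.
{AirlineCode, Gate}⁺ = {Aircraft, AirlineCode, DepTime, Dest, FlightNo, Gate, Origin, SeatNo} — all of the relation — so {AirlineCode, Gate} is a candidate key.
These are minimal and exhaustive — every other superkey contains one of them.

{Aircraft, AirlineCode}, {AirlineCode, FlightNo}, {AirlineCode, Gate}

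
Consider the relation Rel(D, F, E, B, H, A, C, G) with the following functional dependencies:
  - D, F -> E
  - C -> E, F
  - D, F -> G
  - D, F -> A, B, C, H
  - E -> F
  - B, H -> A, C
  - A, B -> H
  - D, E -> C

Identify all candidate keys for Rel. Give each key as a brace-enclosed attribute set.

No FD produces {D}, so it must be in every candidate key.
Closure of {C, D} is {A, B, C, D, E, F, G, H}, the whole schema; {C, D} is a candidate key.
Closure of {D, E} is {A, B, C, D, E, F, G, H}, the whole schema; {D, E} is a candidate key.
Closure of {D, F} is {A, B, C, D, E, F, G, H}, the whole schema; {D, F} is a candidate key.
Closure of {A, B, D} is {A, B, C, D, E, F, G, H}, the whole schema; {A, B, D} is a candidate key.
Closure of {B, D, H} is {A, B, C, D, E, F, G, H}, the whole schema; {B, D, H} is a candidate key.
Any other superkey properly contains one of these, so there are no further candidate keys.

{A, B, D}, {B, D, H}, {C, D}, {D, E}, {D, F}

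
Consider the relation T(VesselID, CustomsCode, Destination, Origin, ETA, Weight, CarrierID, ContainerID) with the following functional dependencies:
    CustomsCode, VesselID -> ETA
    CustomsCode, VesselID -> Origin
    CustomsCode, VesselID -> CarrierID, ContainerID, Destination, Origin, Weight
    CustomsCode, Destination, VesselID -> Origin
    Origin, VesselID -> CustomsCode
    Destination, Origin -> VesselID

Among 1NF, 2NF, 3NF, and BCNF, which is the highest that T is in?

Candidate keys: {CustomsCode, VesselID}, {Destination, Origin}, {Origin, VesselID}. Prime attributes: {CustomsCode, Destination, Origin, VesselID}.
Every FD has a superkey on the left, so the relation is in BCNF.

BCNF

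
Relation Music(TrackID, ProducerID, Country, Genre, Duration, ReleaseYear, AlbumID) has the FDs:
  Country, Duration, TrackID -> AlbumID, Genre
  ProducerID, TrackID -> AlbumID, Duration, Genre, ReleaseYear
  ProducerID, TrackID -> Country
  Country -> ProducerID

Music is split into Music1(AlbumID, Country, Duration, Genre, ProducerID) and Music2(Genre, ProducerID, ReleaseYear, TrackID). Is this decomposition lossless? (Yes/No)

Music1 ∩ Music2 = {Genre, ProducerID}; its closure under F is {Genre, ProducerID}.
The closure covers neither Music1 nor Music2 entirely; the join is not lossless.

No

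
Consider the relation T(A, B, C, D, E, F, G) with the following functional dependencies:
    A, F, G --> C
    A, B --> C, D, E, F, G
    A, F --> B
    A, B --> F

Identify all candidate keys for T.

{A, B}, {A, F}

{A} never appears on the right of any FD, so every key must include it.
{A, B} is a candidate key since {A, B}⁺ = {A, B, C, D, E, F, G} covers every attribute.
{A, F} is a candidate key since {A, F}⁺ = {A, B, C, D, E, F, G} covers every attribute.
No proper subset of any of these is a key, and no other minimal superkey exists.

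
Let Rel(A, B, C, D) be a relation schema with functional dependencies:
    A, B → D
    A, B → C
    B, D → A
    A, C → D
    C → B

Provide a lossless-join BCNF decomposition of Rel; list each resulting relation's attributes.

Candidate keys of the original relation: {A, B}, {A, C}, {B, D}, {C, D}.
In {A, B, C, D}, {C} is not a superkey ({C}⁺ restricted to this set is {B, C}), so split on C → B into {B, C} and {A, C, D}.
{B, C}: every determinant is a superkey — BCNF.
{A, C, D}: every determinant is a superkey — BCNF.

{A, C, D}; {B, C}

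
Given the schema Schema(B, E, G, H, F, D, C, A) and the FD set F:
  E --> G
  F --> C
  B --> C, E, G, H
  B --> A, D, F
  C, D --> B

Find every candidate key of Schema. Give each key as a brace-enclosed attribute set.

{B}⁺ = {A, B, C, D, E, F, G, H} — all of the relation — so {B} is a candidate key.
{C, D}⁺ = {A, B, C, D, E, F, G, H} — all of the relation — so {C, D} is a candidate key.
{D, F}⁺ = {A, B, C, D, E, F, G, H} — all of the relation — so {D, F} is a candidate key.
No proper subset of any of these is a key, and no other minimal superkey exists.

{B}, {C, D}, {D, F}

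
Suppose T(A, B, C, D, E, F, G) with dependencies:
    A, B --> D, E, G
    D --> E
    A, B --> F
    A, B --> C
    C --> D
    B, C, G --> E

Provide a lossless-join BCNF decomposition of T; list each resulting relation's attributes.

{A, B, C, F, G}; {C, D}; {D, E}

Candidate key of the original relation: {A, B}.
{A, B, C, D, E, F, G}: {D} determines {D, E} here but is not a superkey — split on D --> E, giving {D, E} and {A, B, C, D, F, G}.
{D, E} is in BCNF.
{A, B, C, D, F, G}: {C} determines {C, D} here but is not a superkey — split on C --> D, giving {C, D} and {A, B, C, F, G}.
{C, D} is in BCNF.
{A, B, C, F, G} is in BCNF.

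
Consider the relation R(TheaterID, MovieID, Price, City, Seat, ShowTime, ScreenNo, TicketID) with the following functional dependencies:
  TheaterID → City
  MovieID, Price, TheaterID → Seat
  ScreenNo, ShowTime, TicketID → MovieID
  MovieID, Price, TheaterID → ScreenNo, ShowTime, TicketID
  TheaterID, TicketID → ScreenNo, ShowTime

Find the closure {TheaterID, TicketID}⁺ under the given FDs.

{City, MovieID, ScreenNo, ShowTime, TheaterID, TicketID}

Start with {TheaterID, TicketID}.
TheaterID → City applies; add {City} → now {City, TheaterID, TicketID}.
TheaterID, TicketID → ScreenNo, ShowTime applies; add {ScreenNo, ShowTime} → now {City, ScreenNo, ShowTime, TheaterID, TicketID}.
ScreenNo, ShowTime, TicketID → MovieID applies; add {MovieID} → now {City, MovieID, ScreenNo, ShowTime, TheaterID, TicketID}.
No further FD applies.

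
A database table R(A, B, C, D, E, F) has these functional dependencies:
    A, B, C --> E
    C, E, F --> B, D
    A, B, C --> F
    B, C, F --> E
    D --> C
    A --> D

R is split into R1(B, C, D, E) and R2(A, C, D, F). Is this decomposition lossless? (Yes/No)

The shared attributes are {C, D} and {C, D}⁺ = {C, D}.
Neither R1 nor R2 is contained in that closure, so the decomposition is lossy.

No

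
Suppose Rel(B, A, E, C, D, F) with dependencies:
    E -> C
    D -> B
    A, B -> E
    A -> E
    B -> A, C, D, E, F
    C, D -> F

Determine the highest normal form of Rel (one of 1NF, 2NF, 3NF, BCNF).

Candidate keys: {B}, {D}. Prime attributes: {B, D}.
E -> C: {E}⁺ = {C, E}, which is not all of the attributes, so the left side is not a superkey — BCNF is violated.
E -> C determines the non-prime attribute {C} from a non-superkey — 3NF is violated.
With only single-attribute keys there can be no partial dependency, so 2NF holds.

2NF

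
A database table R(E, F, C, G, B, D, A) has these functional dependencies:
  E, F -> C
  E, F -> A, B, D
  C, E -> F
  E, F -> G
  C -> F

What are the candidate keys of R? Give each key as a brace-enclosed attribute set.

{C, E}, {E, F}

{E} never appears on the right of any FD, so every key must include it.
{C, E}⁺ = {A, B, C, D, E, F, G}, which is every attribute, so {C, E} is a candidate key.
{E, F}⁺ = {A, B, C, D, E, F, G}, which is every attribute, so {E, F} is a candidate key.
Any other superkey properly contains one of these, so there are no further candidate keys.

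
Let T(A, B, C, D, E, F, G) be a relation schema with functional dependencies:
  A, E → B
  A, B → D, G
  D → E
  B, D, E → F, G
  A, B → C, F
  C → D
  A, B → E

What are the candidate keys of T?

{A, B}, {A, C}, {A, D}, {A, E}

No FD produces {A}, so it must be in every candidate key.
{A, B}⁺ = {A, B, C, D, E, F, G} — all of the relation — so {A, B} is a candidate key.
{A, C}⁺ = {A, B, C, D, E, F, G} — all of the relation — so {A, C} is a candidate key.
{A, D}⁺ = {A, B, C, D, E, F, G} — all of the relation — so {A, D} is a candidate key.
{A, E}⁺ = {A, B, C, D, E, F, G} — all of the relation — so {A, E} is a candidate key.
No proper subset of any of these is a key, and no other minimal superkey exists.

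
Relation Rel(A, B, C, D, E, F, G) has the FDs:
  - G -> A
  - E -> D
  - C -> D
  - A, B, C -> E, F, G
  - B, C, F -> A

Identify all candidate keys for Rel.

{A, B, C}, {B, C, F}, {B, C, G}

{B, C} never appear on the right of any FD, so every key must include all of them.
Closure of {A, B, C} is {A, B, C, D, E, F, G}, the whole schema; {A, B, C} is a candidate key.
Closure of {B, C, F} is {A, B, C, D, E, F, G}, the whole schema; {B, C, F} is a candidate key.
Closure of {B, C, G} is {A, B, C, D, E, F, G}, the whole schema; {B, C, G} is a candidate key.
Any other superkey properly contains one of these, so there are no further candidate keys.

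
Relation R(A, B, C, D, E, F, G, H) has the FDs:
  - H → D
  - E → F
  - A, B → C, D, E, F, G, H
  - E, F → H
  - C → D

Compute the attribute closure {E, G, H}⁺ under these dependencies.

Start with {E, G, H}.
H → D applies; add {D} → now {D, E, G, H}.
E → F applies; add {F} → now {D, E, F, G, H}.
No further FD applies.

{D, E, F, G, H}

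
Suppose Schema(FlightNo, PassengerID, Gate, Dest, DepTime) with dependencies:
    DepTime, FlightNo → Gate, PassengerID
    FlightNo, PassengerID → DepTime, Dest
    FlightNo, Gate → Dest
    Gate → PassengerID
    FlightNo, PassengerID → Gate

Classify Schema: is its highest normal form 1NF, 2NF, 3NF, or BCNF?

3NF

Candidate keys: {DepTime, FlightNo}, {FlightNo, Gate}, {FlightNo, PassengerID}. Prime attributes: {DepTime, FlightNo, Gate, PassengerID}.
Gate → PassengerID breaks BCNF: {Gate}⁺ = {Gate, PassengerID}, so {Gate} is not a superkey.
Since {PassengerID} ⊆ prime attributes and every other non-superkey FD also has a prime right side, the schema is in 3NF.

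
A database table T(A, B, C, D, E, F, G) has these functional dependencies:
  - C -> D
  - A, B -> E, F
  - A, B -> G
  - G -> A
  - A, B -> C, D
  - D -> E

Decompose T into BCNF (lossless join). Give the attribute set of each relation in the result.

{A, G}; {B, C, F, G}; {C, D}; {D, E}

Candidate keys of the original relation: {A, B}, {B, G}.
{A, B, C, D, E, F, G}: {C} determines {C, D, E} here but is not a superkey — split on C -> D, E, giving {C, D, E} and {A, B, C, F, G}.
{C, D, E}: {D} determines {D, E} here but is not a superkey — split on D -> E, giving {D, E} and {C, D}.
{D, E}: every determinant is a superkey — BCNF.
{C, D}: every determinant is a superkey — BCNF.
{A, B, C, F, G}: {G} determines {A, G} here but is not a superkey — split on G -> A, giving {A, G} and {B, C, F, G}.
{A, G}: every determinant is a superkey — BCNF.
{B, C, F, G}: every determinant is a superkey — BCNF.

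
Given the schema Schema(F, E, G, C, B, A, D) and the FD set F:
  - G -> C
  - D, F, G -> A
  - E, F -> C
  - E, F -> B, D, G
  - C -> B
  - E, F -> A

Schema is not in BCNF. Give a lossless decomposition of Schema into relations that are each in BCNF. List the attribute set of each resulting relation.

Candidate key of the original relation: {E, F}.
In {A, B, C, D, E, F, G}, {G} is not a superkey ({G}⁺ restricted to this set is {B, C, G}), so split on G -> B, C into {B, C, G} and {A, D, E, F, G}.
In {B, C, G}, {C} is not a superkey ({C}⁺ restricted to this set is {B, C}), so split on C -> B into {B, C} and {C, G}.
{B, C} is in BCNF.
{C, G} is in BCNF.
In {A, D, E, F, G}, {D, F, G} is not a superkey ({D, F, G}⁺ restricted to this set is {A, D, F, G}), so split on D, F, G -> A into {A, D, F, G} and {D, E, F, G}.
{A, D, F, G} is in BCNF.
{D, E, F, G} is in BCNF.

{A, D, F, G}; {B, C}; {C, G}; {D, E, F, G}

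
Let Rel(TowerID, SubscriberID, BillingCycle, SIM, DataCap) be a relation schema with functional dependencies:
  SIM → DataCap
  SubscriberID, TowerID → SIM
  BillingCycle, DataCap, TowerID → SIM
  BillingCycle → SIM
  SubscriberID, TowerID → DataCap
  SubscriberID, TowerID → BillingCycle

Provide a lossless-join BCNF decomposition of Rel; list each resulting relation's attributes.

Candidate key of the original relation: {SubscriberID, TowerID}.
{BillingCycle, DataCap, SIM, SubscriberID, TowerID}: {SIM} determines {DataCap, SIM} here but is not a superkey — split on SIM → DataCap, giving {DataCap, SIM} and {BillingCycle, SIM, SubscriberID, TowerID}.
{DataCap, SIM}: every determinant is a superkey — BCNF.
{BillingCycle, SIM, SubscriberID, TowerID}: {BillingCycle} determines {BillingCycle, SIM} here but is not a superkey — split on BillingCycle → SIM, giving {BillingCycle, SIM} and {BillingCycle, SubscriberID, TowerID}.
{BillingCycle, SIM}: every determinant is a superkey — BCNF.
{BillingCycle, SubscriberID, TowerID}: every determinant is a superkey — BCNF.

{BillingCycle, SIM}; {BillingCycle, SubscriberID, TowerID}; {DataCap, SIM}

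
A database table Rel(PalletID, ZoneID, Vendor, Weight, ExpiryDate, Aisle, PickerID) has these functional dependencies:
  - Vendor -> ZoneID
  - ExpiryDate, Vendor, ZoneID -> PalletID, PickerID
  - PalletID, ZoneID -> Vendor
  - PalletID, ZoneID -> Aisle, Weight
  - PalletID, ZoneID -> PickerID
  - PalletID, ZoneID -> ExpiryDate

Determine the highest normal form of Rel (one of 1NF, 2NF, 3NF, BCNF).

Candidate keys: {ExpiryDate, Vendor}, {PalletID, Vendor}, {PalletID, ZoneID}. Prime attributes: {ExpiryDate, PalletID, Vendor, ZoneID}.
Vendor -> ZoneID breaks BCNF: {Vendor}⁺ = {Vendor, ZoneID}, so {Vendor} is not a superkey.
But every attribute on its right side ({ZoneID}) is prime, and the same holds for every other non-superkey FD, so 3NF still holds.

3NF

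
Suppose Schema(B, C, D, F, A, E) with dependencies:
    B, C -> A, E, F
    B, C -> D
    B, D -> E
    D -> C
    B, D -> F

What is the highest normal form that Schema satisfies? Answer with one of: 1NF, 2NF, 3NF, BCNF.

Candidate keys: {B, C}, {B, D}. Prime attributes: {B, C, D}.
For D -> C we have {D}⁺ = {C, D}; {D} is not a superkey, so BCNF fails.
But every attribute on its right side ({C}) is prime, and the same holds for every other non-superkey FD, so 3NF still holds.

3NF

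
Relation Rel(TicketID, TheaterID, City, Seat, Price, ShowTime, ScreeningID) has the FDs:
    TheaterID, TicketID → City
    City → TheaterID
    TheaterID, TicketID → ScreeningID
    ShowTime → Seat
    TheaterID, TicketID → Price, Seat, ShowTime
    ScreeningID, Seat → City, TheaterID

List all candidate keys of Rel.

No FD produces {TicketID}, so it must be in every candidate key.
Closure of {City, TicketID} is {City, Price, ScreeningID, Seat, ShowTime, TheaterID, TicketID}, the whole schema; {City, TicketID} is a candidate key.
Closure of {TheaterID, TicketID} is {City, Price, ScreeningID, Seat, ShowTime, TheaterID, TicketID}, the whole schema; {TheaterID, TicketID} is a candidate key.
Closure of {ScreeningID, Seat, TicketID} is {City, Price, ScreeningID, Seat, ShowTime, TheaterID, TicketID}, the whole schema; {ScreeningID, Seat, TicketID} is a candidate key.
Closure of {ScreeningID, ShowTime, TicketID} is {City, Price, ScreeningID, Seat, ShowTime, TheaterID, TicketID}, the whole schema; {ScreeningID, ShowTime, TicketID} is a candidate key.
No proper subset of any of these is a key, and no other minimal superkey exists.

{City, TicketID}, {ScreeningID, Seat, TicketID}, {ScreeningID, ShowTime, TicketID}, {TheaterID, TicketID}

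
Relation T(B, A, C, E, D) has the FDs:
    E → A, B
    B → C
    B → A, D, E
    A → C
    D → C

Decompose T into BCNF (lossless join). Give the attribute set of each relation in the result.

{A, B, D, E}; {A, C}

Candidate keys of the original relation: {B}, {E}.
In {A, B, C, D, E}, {A} is not a superkey ({A}⁺ restricted to this set is {A, C}), so split on A → C into {A, C} and {A, B, D, E}.
{A, C}: every determinant is a superkey — BCNF.
{A, B, D, E}: every determinant is a superkey — BCNF.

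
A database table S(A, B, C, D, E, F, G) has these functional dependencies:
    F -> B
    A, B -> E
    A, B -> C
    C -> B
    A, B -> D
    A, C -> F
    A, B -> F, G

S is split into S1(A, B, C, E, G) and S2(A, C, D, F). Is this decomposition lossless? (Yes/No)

The shared attributes are {A, C} and {A, C}⁺ = {A, B, C, D, E, F, G}.
Since S1 ⊆ {A, B, C, D, E, F, G}, the intersection is a superkey of S1; the decomposition is lossless.

Yes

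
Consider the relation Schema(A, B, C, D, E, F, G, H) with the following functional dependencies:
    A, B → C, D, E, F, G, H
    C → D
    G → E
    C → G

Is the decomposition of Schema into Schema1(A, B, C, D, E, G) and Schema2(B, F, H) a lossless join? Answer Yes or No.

No

The shared attributes are {B} and {B}⁺ = {B}.
Schema1 ⊄ {B} and Schema2 ⊄ {B}, so the split is lossy.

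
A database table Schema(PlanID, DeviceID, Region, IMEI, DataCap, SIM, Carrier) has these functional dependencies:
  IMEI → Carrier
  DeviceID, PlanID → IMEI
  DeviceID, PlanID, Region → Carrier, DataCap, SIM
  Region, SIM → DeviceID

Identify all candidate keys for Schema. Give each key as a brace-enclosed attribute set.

{DeviceID, PlanID, Region}, {PlanID, Region, SIM}

Attributes never on any right-hand side: {PlanID, Region} — every candidate key must contain all of them.
Closure of {DeviceID, PlanID, Region} is {Carrier, DataCap, DeviceID, IMEI, PlanID, Region, SIM}, the whole schema; {DeviceID, PlanID, Region} is a candidate key.
Closure of {PlanID, Region, SIM} is {Carrier, DataCap, DeviceID, IMEI, PlanID, Region, SIM}, the whole schema; {PlanID, Region, SIM} is a candidate key.
These are minimal and exhaustive — every other superkey contains one of them.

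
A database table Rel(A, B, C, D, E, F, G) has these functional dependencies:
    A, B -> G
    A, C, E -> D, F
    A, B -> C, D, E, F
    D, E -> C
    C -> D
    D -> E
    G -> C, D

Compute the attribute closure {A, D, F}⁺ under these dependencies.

Start with {A, D, F}.
D -> E applies; add {E} → now {A, D, E, F}.
D, E -> C applies; add {C} → now {A, C, D, E, F}.
No further FD applies.

{A, C, D, E, F}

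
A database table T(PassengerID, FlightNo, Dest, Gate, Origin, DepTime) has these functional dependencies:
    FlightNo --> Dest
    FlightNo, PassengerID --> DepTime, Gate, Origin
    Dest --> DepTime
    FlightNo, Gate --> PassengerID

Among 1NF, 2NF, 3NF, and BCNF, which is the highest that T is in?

1NF

Candidate keys: {FlightNo, Gate}, {FlightNo, PassengerID}. Prime attributes: {FlightNo, Gate, PassengerID}.
For FlightNo --> Dest we have {FlightNo}⁺ = {DepTime, Dest, FlightNo}; {FlightNo} is not a superkey, so BCNF fails.
FlightNo --> Dest has non-prime {Dest} on the right and a non-superkey on the left, so 3NF fails.
{FlightNo} is a proper subset of the key {FlightNo, Gate}, and {FlightNo}⁺ contains the non-prime attributes {DepTime, Dest} — a partial dependency, so 2NF is violated.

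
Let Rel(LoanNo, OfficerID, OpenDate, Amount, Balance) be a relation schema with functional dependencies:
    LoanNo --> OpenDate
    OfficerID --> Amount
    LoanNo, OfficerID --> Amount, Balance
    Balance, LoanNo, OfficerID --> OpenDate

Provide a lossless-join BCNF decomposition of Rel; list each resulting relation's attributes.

Candidate key of the original relation: {LoanNo, OfficerID}.
In {Amount, Balance, LoanNo, OfficerID, OpenDate}, {LoanNo} is not a superkey ({LoanNo}⁺ restricted to this set is {LoanNo, OpenDate}), so split on LoanNo --> OpenDate into {LoanNo, OpenDate} and {Amount, Balance, LoanNo, OfficerID}.
{LoanNo, OpenDate} is in BCNF.
In {Amount, Balance, LoanNo, OfficerID}, {OfficerID} is not a superkey ({OfficerID}⁺ restricted to this set is {Amount, OfficerID}), so split on OfficerID --> Amount into {Amount, OfficerID} and {Balance, LoanNo, OfficerID}.
{Amount, OfficerID} is in BCNF.
{Balance, LoanNo, OfficerID} is in BCNF.

{Amount, OfficerID}; {Balance, LoanNo, OfficerID}; {LoanNo, OpenDate}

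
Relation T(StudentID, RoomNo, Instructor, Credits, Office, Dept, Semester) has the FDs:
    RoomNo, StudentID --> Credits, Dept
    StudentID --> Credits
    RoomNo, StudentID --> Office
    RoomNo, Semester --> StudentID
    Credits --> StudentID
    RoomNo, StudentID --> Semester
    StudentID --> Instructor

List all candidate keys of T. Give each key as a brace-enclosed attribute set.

{Credits, RoomNo}, {RoomNo, Semester}, {RoomNo, StudentID}

{RoomNo} never appears on the right of any FD, so every key must include it.
{Credits, RoomNo}⁺ = {Credits, Dept, Instructor, Office, RoomNo, Semester, StudentID} — all of the relation — so {Credits, RoomNo} is a candidate key.
{RoomNo, Semester}⁺ = {Credits, Dept, Instructor, Office, RoomNo, Semester, StudentID} — all of the relation — so {RoomNo, Semester} is a candidate key.
{RoomNo, StudentID}⁺ = {Credits, Dept, Instructor, Office, RoomNo, Semester, StudentID} — all of the relation — so {RoomNo, StudentID} is a candidate key.
Any other superkey properly contains one of these, so there are no further candidate keys.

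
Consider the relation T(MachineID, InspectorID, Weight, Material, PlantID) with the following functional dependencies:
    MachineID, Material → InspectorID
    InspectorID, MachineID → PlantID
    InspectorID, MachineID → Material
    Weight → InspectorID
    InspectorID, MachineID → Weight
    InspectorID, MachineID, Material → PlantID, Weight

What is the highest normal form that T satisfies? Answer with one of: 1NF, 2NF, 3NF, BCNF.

Candidate keys: {InspectorID, MachineID}, {MachineID, Material}, {MachineID, Weight}. Prime attributes: {InspectorID, MachineID, Material, Weight}.
Weight → InspectorID: {Weight}⁺ = {InspectorID, Weight}, which is not all of the attributes, so the left side is not a superkey — BCNF is violated.
But every attribute on its right side ({InspectorID}) is prime, and the same holds for every other non-superkey FD, so 3NF still holds.

3NF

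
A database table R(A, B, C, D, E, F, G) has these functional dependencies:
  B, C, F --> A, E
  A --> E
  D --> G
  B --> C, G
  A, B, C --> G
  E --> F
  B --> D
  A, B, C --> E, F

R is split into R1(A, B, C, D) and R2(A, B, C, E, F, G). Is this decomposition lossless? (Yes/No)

R1 ∩ R2 = {A, B, C}; its closure under F is {A, B, C, D, E, F, G}.
R1 is contained in that closure, so R1 ∩ R2 --> R1 holds and the join is lossless.

Yes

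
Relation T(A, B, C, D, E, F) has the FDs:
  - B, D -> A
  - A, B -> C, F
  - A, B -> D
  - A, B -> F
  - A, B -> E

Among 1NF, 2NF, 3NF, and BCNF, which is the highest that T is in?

BCNF

Candidate keys: {A, B}, {B, D}. Prime attributes: {A, B, D}.
Every FD has a superkey on the left, so the relation is in BCNF.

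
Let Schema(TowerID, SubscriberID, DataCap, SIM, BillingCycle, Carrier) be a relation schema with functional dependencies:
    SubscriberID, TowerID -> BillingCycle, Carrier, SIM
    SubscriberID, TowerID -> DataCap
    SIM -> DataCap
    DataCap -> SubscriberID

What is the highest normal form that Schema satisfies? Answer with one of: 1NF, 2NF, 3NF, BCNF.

Candidate keys: {DataCap, TowerID}, {SIM, TowerID}, {SubscriberID, TowerID}. Prime attributes: {DataCap, SIM, SubscriberID, TowerID}.
For SIM -> DataCap we have {SIM}⁺ = {DataCap, SIM, SubscriberID}; {SIM} is not a superkey, so BCNF fails.
Since {DataCap} ⊆ prime attributes and every other non-superkey FD also has a prime right side, the schema is in 3NF.

3NF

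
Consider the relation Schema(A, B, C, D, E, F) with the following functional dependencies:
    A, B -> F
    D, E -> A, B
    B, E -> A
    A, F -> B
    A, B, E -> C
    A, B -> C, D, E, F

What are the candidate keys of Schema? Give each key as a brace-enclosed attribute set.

{A, B} is a candidate key since {A, B}⁺ = {A, B, C, D, E, F} covers every attribute.
{A, F} is a candidate key since {A, F}⁺ = {A, B, C, D, E, F} covers every attribute.
{B, E} is a candidate key since {B, E}⁺ = {A, B, C, D, E, F} covers every attribute.
{D, E} is a candidate key since {D, E}⁺ = {A, B, C, D, E, F} covers every attribute.
These are minimal and exhaustive — every other superkey contains one of them.

{A, B}, {A, F}, {B, E}, {D, E}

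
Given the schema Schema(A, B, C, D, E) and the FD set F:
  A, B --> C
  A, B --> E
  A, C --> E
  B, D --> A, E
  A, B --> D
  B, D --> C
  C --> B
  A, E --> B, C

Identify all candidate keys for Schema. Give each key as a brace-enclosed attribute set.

{A, B}, {A, C}, {A, E}, {B, D}, {C, D}

{A, B} is a candidate key since {A, B}⁺ = {A, B, C, D, E} covers every attribute.
{A, C} is a candidate key since {A, C}⁺ = {A, B, C, D, E} covers every attribute.
{A, E} is a candidate key since {A, E}⁺ = {A, B, C, D, E} covers every attribute.
{B, D} is a candidate key since {B, D}⁺ = {A, B, C, D, E} covers every attribute.
{C, D} is a candidate key since {C, D}⁺ = {A, B, C, D, E} covers every attribute.
These are minimal and exhaustive — every other superkey contains one of them.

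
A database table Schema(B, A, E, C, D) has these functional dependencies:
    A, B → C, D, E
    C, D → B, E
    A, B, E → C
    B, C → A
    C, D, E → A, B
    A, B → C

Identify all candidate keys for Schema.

{A, B}⁺ = {A, B, C, D, E}, which is every attribute, so {A, B} is a candidate key.
{B, C}⁺ = {A, B, C, D, E}, which is every attribute, so {B, C} is a candidate key.
{C, D}⁺ = {A, B, C, D, E}, which is every attribute, so {C, D} is a candidate key.
Any other superkey properly contains one of these, so there are no further candidate keys.

{A, B}, {B, C}, {C, D}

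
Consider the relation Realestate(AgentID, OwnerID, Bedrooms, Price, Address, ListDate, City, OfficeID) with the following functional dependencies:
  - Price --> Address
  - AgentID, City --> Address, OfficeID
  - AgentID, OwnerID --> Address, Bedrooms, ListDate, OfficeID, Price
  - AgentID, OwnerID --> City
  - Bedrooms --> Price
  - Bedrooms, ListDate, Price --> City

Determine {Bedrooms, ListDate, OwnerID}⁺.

Start with {Bedrooms, ListDate, OwnerID}.
Bedrooms --> Price applies; add {Price} → now {Bedrooms, ListDate, OwnerID, Price}.
Bedrooms, ListDate, Price --> City applies; add {City} → now {Bedrooms, City, ListDate, OwnerID, Price}.
Price --> Address applies; add {Address} → now {Address, Bedrooms, City, ListDate, OwnerID, Price}.
No further FD applies.

{Address, Bedrooms, City, ListDate, OwnerID, Price}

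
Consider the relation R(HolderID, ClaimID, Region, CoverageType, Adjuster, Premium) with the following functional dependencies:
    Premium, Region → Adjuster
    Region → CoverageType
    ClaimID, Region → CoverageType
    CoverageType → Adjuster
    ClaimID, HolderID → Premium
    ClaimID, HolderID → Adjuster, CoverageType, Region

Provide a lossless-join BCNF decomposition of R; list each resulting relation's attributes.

Candidate key of the original relation: {ClaimID, HolderID}.
Within {Adjuster, ClaimID, CoverageType, HolderID, Premium, Region}: {Premium, Region}⁺ ∩ {Adjuster, ClaimID, CoverageType, HolderID, Premium, Region} = {Adjuster, CoverageType, Premium, Region}, not the whole set, so Premium, Region → Adjuster, CoverageType violates BCNF; decompose into {Adjuster, CoverageType, Premium, Region} and {ClaimID, HolderID, Premium, Region}.
Within {Adjuster, CoverageType, Premium, Region}: {Region}⁺ ∩ {Adjuster, CoverageType, Premium, Region} = {Adjuster, CoverageType, Region}, not the whole set, so Region → Adjuster, CoverageType violates BCNF; decompose into {Adjuster, CoverageType, Region} and {Premium, Region}.
Within {Adjuster, CoverageType, Region}: {CoverageType}⁺ ∩ {Adjuster, CoverageType, Region} = {Adjuster, CoverageType}, not the whole set, so CoverageType → Adjuster violates BCNF; decompose into {Adjuster, CoverageType} and {CoverageType, Region}.
{Adjuster, CoverageType} has no BCNF violation.
{CoverageType, Region} has no BCNF violation.
{Premium, Region} has no BCNF violation.
{ClaimID, HolderID, Premium, Region} has no BCNF violation.

{Adjuster, CoverageType}; {ClaimID, HolderID, Premium, Region}; {CoverageType, Region}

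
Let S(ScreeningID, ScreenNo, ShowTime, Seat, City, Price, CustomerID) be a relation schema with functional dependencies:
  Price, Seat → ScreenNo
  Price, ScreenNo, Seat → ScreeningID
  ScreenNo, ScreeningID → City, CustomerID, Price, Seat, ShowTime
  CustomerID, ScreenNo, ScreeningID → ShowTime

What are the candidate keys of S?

{Price, Seat}⁺ = {City, CustomerID, Price, ScreenNo, ScreeningID, Seat, ShowTime}, which is every attribute, so {Price, Seat} is a candidate key.
{ScreenNo, ScreeningID}⁺ = {City, CustomerID, Price, ScreenNo, ScreeningID, Seat, ShowTime}, which is every attribute, so {ScreenNo, ScreeningID} is a candidate key.
Any other superkey properly contains one of these, so there are no further candidate keys.

{Price, Seat}, {ScreenNo, ScreeningID}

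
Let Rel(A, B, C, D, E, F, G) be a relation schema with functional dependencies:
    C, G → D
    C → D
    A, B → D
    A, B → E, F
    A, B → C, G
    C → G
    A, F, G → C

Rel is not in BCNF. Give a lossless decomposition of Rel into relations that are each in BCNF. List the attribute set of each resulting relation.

Candidate key of the original relation: {A, B}.
In {A, B, C, D, E, F, G}, {C, G} is not a superkey ({C, G}⁺ restricted to this set is {C, D, G}), so split on C, G → D into {C, D, G} and {A, B, C, E, F, G}.
{C, D, G}: every determinant is a superkey — BCNF.
In {A, B, C, E, F, G}, {C} is not a superkey ({C}⁺ restricted to this set is {C, G}), so split on C → G into {C, G} and {A, B, C, E, F}.
{C, G}: every determinant is a superkey — BCNF.
{A, B, C, E, F}: every determinant is a superkey — BCNF.

{A, B, C, E, F}; {C, D, G}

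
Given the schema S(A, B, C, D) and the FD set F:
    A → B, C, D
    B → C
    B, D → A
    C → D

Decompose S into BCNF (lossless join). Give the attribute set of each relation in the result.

{A, B, C}; {C, D}

Candidate keys of the original relation: {A}, {B}.
Within {A, B, C, D}: {C}⁺ ∩ {A, B, C, D} = {C, D}, not the whole set, so C → D violates BCNF; decompose into {C, D} and {A, B, C}.
{C, D}: every determinant is a superkey — BCNF.
{A, B, C}: every determinant is a superkey — BCNF.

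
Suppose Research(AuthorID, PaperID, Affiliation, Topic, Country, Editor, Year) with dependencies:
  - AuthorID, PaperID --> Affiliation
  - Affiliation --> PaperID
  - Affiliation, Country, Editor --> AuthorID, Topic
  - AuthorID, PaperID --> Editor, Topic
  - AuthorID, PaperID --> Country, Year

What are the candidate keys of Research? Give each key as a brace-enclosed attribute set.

{Affiliation, AuthorID}, {Affiliation, Country, Editor}, {AuthorID, PaperID}

{Affiliation, AuthorID} is a candidate key since {Affiliation, AuthorID}⁺ = {Affiliation, AuthorID, Country, Editor, PaperID, Topic, Year} covers every attribute.
{AuthorID, PaperID} is a candidate key since {AuthorID, PaperID}⁺ = {Affiliation, AuthorID, Country, Editor, PaperID, Topic, Year} covers every attribute.
{Affiliation, Country, Editor} is a candidate key since {Affiliation, Country, Editor}⁺ = {Affiliation, AuthorID, Country, Editor, PaperID, Topic, Year} covers every attribute.
No proper subset of any of these is a key, and no other minimal superkey exists.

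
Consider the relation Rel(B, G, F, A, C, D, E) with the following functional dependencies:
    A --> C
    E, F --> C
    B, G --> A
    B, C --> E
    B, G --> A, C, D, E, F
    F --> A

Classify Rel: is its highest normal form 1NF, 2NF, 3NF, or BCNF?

2NF

Candidate key: {B, G}. Prime attributes: {B, G}.
A --> C breaks BCNF: {A}⁺ = {A, C}, so {A} is not a superkey.
A --> C determines the non-prime attribute {C} from a non-superkey — 3NF is violated.
Checking every proper subset of each key, none determines a non-prime attribute — 2NF is satisfied.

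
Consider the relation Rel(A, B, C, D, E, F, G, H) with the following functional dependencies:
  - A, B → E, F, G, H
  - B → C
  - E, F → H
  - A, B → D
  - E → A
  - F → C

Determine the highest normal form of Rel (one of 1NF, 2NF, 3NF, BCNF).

1NF

Candidate keys: {A, B}, {B, E}. Prime attributes: {A, B, E}.
B → C: {B}⁺ = {B, C}, which is not all of the attributes, so the left side is not a superkey — BCNF is violated.
B → C determines the non-prime attribute {C} from a non-superkey — 3NF is violated.
Since {B} ⊂ {A, B} and {B}⁺ ⊇ {C} with {C} non-prime, there is a partial dependency; 2NF fails.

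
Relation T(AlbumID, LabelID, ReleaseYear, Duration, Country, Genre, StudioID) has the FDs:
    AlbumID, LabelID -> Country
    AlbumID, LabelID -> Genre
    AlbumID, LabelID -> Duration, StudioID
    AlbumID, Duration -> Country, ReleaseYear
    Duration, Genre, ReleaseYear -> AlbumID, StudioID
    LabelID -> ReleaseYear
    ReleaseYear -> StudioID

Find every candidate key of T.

{AlbumID, LabelID}, {Duration, Genre, LabelID}

{LabelID} never appears on the right of any FD, so every key must include it.
{AlbumID, LabelID}⁺ = {AlbumID, Country, Duration, Genre, LabelID, ReleaseYear, StudioID} — all of the relation — so {AlbumID, LabelID} is a candidate key.
{Duration, Genre, LabelID}⁺ = {AlbumID, Country, Duration, Genre, LabelID, ReleaseYear, StudioID} — all of the relation — so {Duration, Genre, LabelID} is a candidate key.
No proper subset of any of these is a key, and no other minimal superkey exists.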